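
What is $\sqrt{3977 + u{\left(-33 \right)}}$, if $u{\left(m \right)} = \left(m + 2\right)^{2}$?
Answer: $\sqrt{4938} \approx 70.271$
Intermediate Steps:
$u{\left(m \right)} = \left(2 + m\right)^{2}$
$\sqrt{3977 + u{\left(-33 \right)}} = \sqrt{3977 + \left(2 - 33\right)^{2}} = \sqrt{3977 + \left(-31\right)^{2}} = \sqrt{3977 + 961} = \sqrt{4938}$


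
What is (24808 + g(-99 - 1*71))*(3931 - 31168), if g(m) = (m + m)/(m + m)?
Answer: -675722733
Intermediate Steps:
g(m) = 1 (g(m) = (2*m)/((2*m)) = (2*m)*(1/(2*m)) = 1)
(24808 + g(-99 - 1*71))*(3931 - 31168) = (24808 + 1)*(3931 - 31168) = 24809*(-27237) = -675722733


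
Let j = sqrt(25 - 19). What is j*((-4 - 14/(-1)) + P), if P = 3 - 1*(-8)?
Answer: 21*sqrt(6) ≈ 51.439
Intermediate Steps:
P = 11 (P = 3 + 8 = 11)
j = sqrt(6) ≈ 2.4495
j*((-4 - 14/(-1)) + P) = sqrt(6)*((-4 - 14/(-1)) + 11) = sqrt(6)*((-4 - 14*(-1)) + 11) = sqrt(6)*((-4 - 1*(-14)) + 11) = sqrt(6)*((-4 + 14) + 11) = sqrt(6)*(10 + 11) = sqrt(6)*21 = 21*sqrt(6)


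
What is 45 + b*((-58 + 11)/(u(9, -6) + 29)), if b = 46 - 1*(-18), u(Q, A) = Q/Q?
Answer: -829/15 ≈ -55.267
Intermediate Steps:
u(Q, A) = 1
b = 64 (b = 46 + 18 = 64)
45 + b*((-58 + 11)/(u(9, -6) + 29)) = 45 + 64*((-58 + 11)/(1 + 29)) = 45 + 64*(-47/30) = 45 - 1504/15 = -829/15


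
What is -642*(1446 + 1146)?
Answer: -1664064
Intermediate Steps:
-642*(1446 + 1146) = -642*2592 = -1664064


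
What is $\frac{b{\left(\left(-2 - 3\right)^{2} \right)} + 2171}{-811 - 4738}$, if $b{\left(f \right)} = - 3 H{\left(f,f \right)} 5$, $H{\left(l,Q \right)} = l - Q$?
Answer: $- \frac{2171}{5549} \approx -0.39124$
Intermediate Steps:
$b{\left(f \right)} = 0$ ($b{\left(f \right)} = - 3 \left(f - f\right) 5 = \left(-3\right) 0 \cdot 5 = 0 \cdot 5 = 0$)
$\frac{b{\left(\left(-2 - 3\right)^{2} \right)} + 2171}{-811 - 4738} = \frac{0 + 2171}{-811 - 4738} = \frac{2171}{-5549} = 2171 \left(- \frac{1}{5549}\right) = - \frac{2171}{5549}$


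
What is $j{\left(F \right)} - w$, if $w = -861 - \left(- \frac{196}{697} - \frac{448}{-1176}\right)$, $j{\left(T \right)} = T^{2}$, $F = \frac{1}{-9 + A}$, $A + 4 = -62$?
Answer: $\frac{23632349254}{27444375} \approx 861.1$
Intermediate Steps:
$A = -66$ ($A = -4 - 62 = -66$)
$F = - \frac{1}{75}$ ($F = \frac{1}{-9 - 66} = \frac{1}{-75} = - \frac{1}{75} \approx -0.013333$)
$w = - \frac{12603917}{14637}$ ($w = -861 - \left(\left(-196\right) \frac{1}{697} - - \frac{8}{21}\right) = -861 - \left(- \frac{196}{697} + \frac{8}{21}\right) = -861 - \frac{1460}{14637} = - \frac{12603917}{14637} \approx -861.1$)
$j{\left(F \right)} - w = \left(- \frac{1}{75}\right)^{2} - - \frac{12603917}{14637} = \frac{1}{5625} + \frac{12603917}{14637} = \frac{23632349254}{27444375}$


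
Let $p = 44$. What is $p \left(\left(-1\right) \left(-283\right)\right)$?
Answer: $12452$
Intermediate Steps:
$p \left(\left(-1\right) \left(-283\right)\right) = 44 \left(\left(-1\right) \left(-283\right)\right) = 44 \cdot 283 = 12452$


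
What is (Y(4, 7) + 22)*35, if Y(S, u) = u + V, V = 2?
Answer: 1085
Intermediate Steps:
Y(S, u) = 2 + u (Y(S, u) = u + 2 = 2 + u)
(Y(4, 7) + 22)*35 = ((2 + 7) + 22)*35 = (9 + 22)*35 = 31*35 = 1085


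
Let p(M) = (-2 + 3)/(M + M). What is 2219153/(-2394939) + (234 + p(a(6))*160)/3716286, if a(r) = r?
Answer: -589029634108/635734162611 ≈ -0.92653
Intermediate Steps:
p(M) = 1/(2*M)
2219153/(-2394939) + (234 + p(a(6))*160)/3716286 = 2219153/(-2394939) + (234 + ((1/2)/6)*160)/3716286 = 2219153*(-1/2394939) + (234 + ((1/2)*(1/6))*160)*(1/3716286) = -2219153/2394939 + (234 + (1/12)*160)*(1/3716286) = -2219153/2394939 + (234 + 40/3)*(1/3716286) = -2219153/2394939 + (742/3)*(1/3716286) = -2219153/2394939 + 53/796347 = -589029634108/635734162611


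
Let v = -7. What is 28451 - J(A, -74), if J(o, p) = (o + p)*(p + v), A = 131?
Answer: 33068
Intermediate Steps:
J(o, p) = (-7 + p)*(o + p) (J(o, p) = (o + p)*(p - 7) = (o + p)*(-7 + p) = (-7 + p)*(o + p))
28451 - J(A, -74) = 28451 - ((-74)² - 7*131 - 7*(-74) + 131*(-74)) = 28451 - (5476 - 917 + 518 - 9694) = 28451 - 1*(-4617) = 28451 + 4617 = 33068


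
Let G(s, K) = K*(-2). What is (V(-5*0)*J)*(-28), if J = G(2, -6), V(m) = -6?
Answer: 2016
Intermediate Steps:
G(s, K) = -2*K
J = 12 (J = -2*(-6) = 12)
(V(-5*0)*J)*(-28) = -6*12*(-28) = -72*(-28) = 2016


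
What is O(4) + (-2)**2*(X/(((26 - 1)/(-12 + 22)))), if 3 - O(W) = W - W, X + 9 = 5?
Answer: -17/5 ≈ -3.4000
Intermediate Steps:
X = -4 (X = -9 + 5 = -4)
O(W) = 3 (O(W) = 3 - (W - W) = 3 - 1*0 = 3 + 0 = 3)
O(4) + (-2)**2*(X/(((26 - 1)/(-12 + 22)))) = 3 + (-2)**2*(-4*(-12 + 22)/(26 - 1)) = 3 + 4*(-4/(25/10)) = 3 + 4*(-4/(25*(1/10))) = 3 + 4*(-4/5/2) = 3 + 4*(-4*2/5) = 3 + 4*(-8/5) = 3 - 32/5 = -17/5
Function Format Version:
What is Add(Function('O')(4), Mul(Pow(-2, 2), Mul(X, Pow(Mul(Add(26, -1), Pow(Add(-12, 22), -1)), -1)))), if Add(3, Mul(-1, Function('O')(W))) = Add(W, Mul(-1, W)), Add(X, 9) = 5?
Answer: Rational(-17, 5) ≈ -3.4000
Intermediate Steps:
X = -4 (X = Add(-9, 5) = -4)
Function('O')(W) = 3 (Function('O')(W) = Add(3, Mul(-1, Add(W, Mul(-1, W)))) = Add(3, Mul(-1, 0)) = Add(3, 0) = 3)
Add(Function('O')(4), Mul(Pow(-2, 2), Mul(X, Pow(Mul(Add(26, -1), Pow(Add(-12, 22), -1)), -1)))) = Add(3, Mul(Pow(-2, 2), Mul(-4, Pow(Mul(Add(26, -1), Pow(Add(-12, 22), -1)), -1)))) = Add(3, Mul(4, Mul(-4, Pow(Mul(25, Pow(10, -1)), -1)))) = Add(3, Mul(4, Mul(-4, Pow(Mul(25, Rational(1, 10)), -1)))) = Add(3, Mul(4, Mul(-4, Pow(Rational(5, 2), -1)))) = Add(3, Mul(4, Mul(-4, Rational(2, 5)))) = Add(3, Mul(4, Rational(-8, 5))) = Add(3, Rational(-32, 5)) = Rational(-17, 5)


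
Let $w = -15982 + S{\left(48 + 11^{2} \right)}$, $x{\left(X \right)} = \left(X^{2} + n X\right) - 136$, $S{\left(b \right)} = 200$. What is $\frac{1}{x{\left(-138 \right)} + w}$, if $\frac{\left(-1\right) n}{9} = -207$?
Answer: $- \frac{1}{253968} \approx -3.9375 \cdot 10^{-6}$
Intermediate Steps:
$n = 1863$ ($n = \left(-9\right) \left(-207\right) = 1863$)
$x{\left(X \right)} = -136 + X^{2} + 1863 X$ ($x{\left(X \right)} = \left(X^{2} + 1863 X\right) - 136 = -136 + X^{2} + 1863 X$)
$w = -15782$ ($w = -15982 + 200 = -15782$)
$\frac{1}{x{\left(-138 \right)} + w} = \frac{1}{\left(-136 + \left(-138\right)^{2} + 1863 \left(-138\right)\right) - 15782} = \frac{1}{\left(-136 + 19044 - 257094\right) - 15782} = \frac{1}{-238186 - 15782} = \frac{1}{-253968} = - \frac{1}{253968}$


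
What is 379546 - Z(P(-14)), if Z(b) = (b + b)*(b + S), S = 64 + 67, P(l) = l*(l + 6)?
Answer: 325114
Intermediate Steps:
P(l) = l*(6 + l)
S = 131
Z(b) = 2*b*(131 + b) (Z(b) = (b + b)*(b + 131) = (2*b)*(131 + b) = 2*b*(131 + b))
379546 - Z(P(-14)) = 379546 - 2*(-14*(6 - 14))*(131 - 14*(6 - 14)) = 379546 - 2*(-14*(-8))*(131 - 14*(-8)) = 379546 - 2*112*(131 + 112) = 379546 - 2*112*243 = 379546 - 1*54432 = 379546 - 54432 = 325114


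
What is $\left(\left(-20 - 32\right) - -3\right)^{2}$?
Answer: $2401$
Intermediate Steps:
$\left(\left(-20 - 32\right) - -3\right)^{2} = \left(-52 + 3\right)^{2} = \left(-49\right)^{2} = 2401$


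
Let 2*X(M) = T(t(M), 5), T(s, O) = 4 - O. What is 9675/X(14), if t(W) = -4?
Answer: -19350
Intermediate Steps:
X(M) = -½ (X(M) = (4 - 1*5)/2 = (4 - 5)/2 = (½)*(-1) = -½)
9675/X(14) = 9675/(-½) = 9675*(-2) = -19350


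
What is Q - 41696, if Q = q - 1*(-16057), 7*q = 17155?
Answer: -162318/7 ≈ -23188.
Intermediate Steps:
q = 17155/7 (q = (⅐)*17155 = 17155/7 ≈ 2450.7)
Q = 129554/7 (Q = 17155/7 - 1*(-16057) = 17155/7 + 16057 = 129554/7 ≈ 18508.)
Q - 41696 = 129554/7 - 41696 = -162318/7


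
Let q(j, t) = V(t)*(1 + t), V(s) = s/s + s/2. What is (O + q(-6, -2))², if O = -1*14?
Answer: 196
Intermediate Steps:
O = -14
V(s) = 1 + s/2 (V(s) = 1 + s*(½) = 1 + s/2)
q(j, t) = (1 + t)*(1 + t/2) (q(j, t) = (1 + t/2)*(1 + t) = (1 + t)*(1 + t/2))
(O + q(-6, -2))² = (-14 + (1 - 2)*(2 - 2)/2)² = (-14 + (½)*(-1)*0)² = (-14 + 0)² = (-14)² = 196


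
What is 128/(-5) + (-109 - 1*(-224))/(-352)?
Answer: -45631/1760 ≈ -25.927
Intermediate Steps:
128/(-5) + (-109 - 1*(-224))/(-352) = 128*(-1/5) + (-109 + 224)*(-1/352) = -128/5 + 115*(-1/352) = -128/5 - 115/352 = -45631/1760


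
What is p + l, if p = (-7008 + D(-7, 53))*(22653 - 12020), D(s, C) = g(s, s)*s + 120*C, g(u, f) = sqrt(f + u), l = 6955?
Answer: -6883229 - 74431*I*sqrt(14) ≈ -6.8832e+6 - 2.785e+5*I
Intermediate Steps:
D(s, C) = 120*C + sqrt(2)*s**(3/2) (D(s, C) = sqrt(s + s)*s + 120*C = sqrt(2*s)*s + 120*C = (sqrt(2)*sqrt(s))*s + 120*C = sqrt(2)*s**(3/2) + 120*C = 120*C + sqrt(2)*s**(3/2))
p = -6890184 - 74431*I*sqrt(14) (p = (-7008 + (120*53 + sqrt(2)*(-7)**(3/2)))*(22653 - 12020) = (-7008 + (6360 + sqrt(2)*(-7*I*sqrt(7))))*10633 = (-7008 + (6360 - 7*I*sqrt(14)))*10633 = (-648 - 7*I*sqrt(14))*10633 = -6890184 - 74431*I*sqrt(14) ≈ -6.8902e+6 - 2.785e+5*I)
p + l = (-6890184 - 74431*I*sqrt(14)) + 6955 = -6883229 - 74431*I*sqrt(14)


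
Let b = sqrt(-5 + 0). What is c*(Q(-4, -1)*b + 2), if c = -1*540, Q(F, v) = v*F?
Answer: -1080 - 2160*I*sqrt(5) ≈ -1080.0 - 4829.9*I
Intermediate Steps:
Q(F, v) = F*v
c = -540
b = I*sqrt(5) (b = sqrt(-5) = I*sqrt(5) ≈ 2.2361*I)
c*(Q(-4, -1)*b + 2) = -540*((-4*(-1))*(I*sqrt(5)) + 2) = -540*(4*(I*sqrt(5)) + 2) = -540*(4*I*sqrt(5) + 2) = -540*(2 + 4*I*sqrt(5)) = -1080 - 2160*I*sqrt(5)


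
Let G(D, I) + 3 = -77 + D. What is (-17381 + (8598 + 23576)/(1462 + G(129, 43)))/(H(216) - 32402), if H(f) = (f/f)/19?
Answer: 498379823/930227507 ≈ 0.53576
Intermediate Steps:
H(f) = 1/19 (H(f) = 1*(1/19) = 1/19)
G(D, I) = -80 + D (G(D, I) = -3 + (-77 + D) = -80 + D)
(-17381 + (8598 + 23576)/(1462 + G(129, 43)))/(H(216) - 32402) = (-17381 + (8598 + 23576)/(1462 + (-80 + 129)))/(1/19 - 32402) = (-17381 + 32174/(1462 + 49))/(-615637/19) = (-17381 + 32174/1511)*(-19/615637) = -26230517/1511*(-19/615637) = 498379823/930227507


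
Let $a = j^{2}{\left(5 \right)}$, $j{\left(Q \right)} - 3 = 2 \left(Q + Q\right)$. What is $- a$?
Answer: $-529$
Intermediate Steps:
$j{\left(Q \right)} = 3 + 4 Q$ ($j{\left(Q \right)} = 3 + 2 \left(Q + Q\right) = 3 + 2 \cdot 2 Q = 3 + 4 Q$)
$a = 529$ ($a = \left(3 + 4 \cdot 5\right)^{2} = \left(3 + 20\right)^{2} = 23^{2} = 529$)
$- a = \left(-1\right) 529 = -529$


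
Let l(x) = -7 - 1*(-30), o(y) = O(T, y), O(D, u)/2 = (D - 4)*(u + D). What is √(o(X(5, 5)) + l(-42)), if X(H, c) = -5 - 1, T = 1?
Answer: √53 ≈ 7.2801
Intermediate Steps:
O(D, u) = 2*(-4 + D)*(D + u) (O(D, u) = 2*((D - 4)*(u + D)) = 2*((-4 + D)*(D + u)) = 2*(-4 + D)*(D + u))
X(H, c) = -6
o(y) = -6 - 6*y (o(y) = -8*1 - 8*y + 2*1² + 2*1*y = -8 - 8*y + 2*1 + 2*y = -8 - 8*y + 2 + 2*y = -6 - 6*y)
l(x) = 23 (l(x) = -7 + 30 = 23)
√(o(X(5, 5)) + l(-42)) = √((-6 - 6*(-6)) + 23) = √((-6 + 36) + 23) = √(30 + 23) = √53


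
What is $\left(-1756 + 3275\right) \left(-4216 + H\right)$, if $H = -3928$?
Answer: $-12370736$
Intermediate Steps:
$\left(-1756 + 3275\right) \left(-4216 + H\right) = \left(-1756 + 3275\right) \left(-4216 - 3928\right) = 1519 \left(-8144\right) = -12370736$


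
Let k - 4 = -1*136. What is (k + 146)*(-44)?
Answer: -616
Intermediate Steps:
k = -132 (k = 4 - 1*136 = 4 - 136 = -132)
(k + 146)*(-44) = (-132 + 146)*(-44) = 14*(-44) = -616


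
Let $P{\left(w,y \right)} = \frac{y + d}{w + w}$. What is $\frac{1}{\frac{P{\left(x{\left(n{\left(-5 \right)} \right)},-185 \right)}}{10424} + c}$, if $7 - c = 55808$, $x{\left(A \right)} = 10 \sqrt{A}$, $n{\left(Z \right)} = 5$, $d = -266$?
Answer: $- \frac{295771910272000}{16504368365087867039} + \frac{2293280 \sqrt{5}}{16504368365087867039} \approx -1.7921 \cdot 10^{-5}$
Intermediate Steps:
$P{\left(w,y \right)} = \frac{-266 + y}{2 w}$ ($P{\left(w,y \right)} = \frac{y - 266}{w + w} = \frac{-266 + y}{2 w}$)
$c = -55801$ ($c = 7 - 55808 = -55801$)
$\frac{1}{\frac{P{\left(x{\left(n{\left(-5 \right)} \right)},-185 \right)}}{10424} + c} = \frac{1}{\frac{\frac{1}{2} \frac{1}{10 \sqrt{5}} \left(-266 - 185\right)}{10424} - 55801} = \frac{1}{\frac{1}{2} \frac{\sqrt{5}}{50} \left(-451\right) \frac{1}{10424} - 55801} = \frac{1}{- \frac{451 \sqrt{5}}{100} \cdot \frac{1}{10424} - 55801} = \frac{1}{- \frac{451 \sqrt{5}}{1042400} - 55801} = \frac{1}{-55801 - \frac{451 \sqrt{5}}{1042400}}$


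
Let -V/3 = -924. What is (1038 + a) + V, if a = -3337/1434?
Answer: 5460203/1434 ≈ 3807.7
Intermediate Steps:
a = -3337/1434 (a = -3337*1/1434 = -3337/1434 ≈ -2.3271)
V = 2772 (V = -3*(-924) = 2772)
(1038 + a) + V = (1038 - 3337/1434) + 2772 = 1485155/1434 + 2772 = 5460203/1434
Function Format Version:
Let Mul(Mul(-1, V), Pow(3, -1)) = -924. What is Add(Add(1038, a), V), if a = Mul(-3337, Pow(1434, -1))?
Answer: Rational(5460203, 1434) ≈ 3807.7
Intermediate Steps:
a = Rational(-3337, 1434) (a = Mul(-3337, Rational(1, 1434)) = Rational(-3337, 1434) ≈ -2.3271)
V = 2772 (V = Mul(-3, -924) = 2772)
Add(Add(1038, a), V) = Add(Add(1038, Rational(-3337, 1434)), 2772) = Add(Rational(1485155, 1434), 2772) = Rational(5460203, 1434)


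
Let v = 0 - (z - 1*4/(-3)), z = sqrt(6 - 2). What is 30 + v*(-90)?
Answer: 330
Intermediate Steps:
z = 2 (z = sqrt(4) = 2)
v = -10/3 (v = 0 - (2 - 1*4/(-3)) = 0 - (2 - 4*(-1/3)) = 0 - (2 + 4/3) = 0 - 1*10/3 = 0 - 10/3 = -10/3 ≈ -3.3333)
30 + v*(-90) = 30 - 10/3*(-90) = 30 + 300 = 330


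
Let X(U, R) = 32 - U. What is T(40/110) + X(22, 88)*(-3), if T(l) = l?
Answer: -326/11 ≈ -29.636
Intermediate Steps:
T(40/110) + X(22, 88)*(-3) = 40/110 + (32 - 1*22)*(-3) = 40*(1/110) + (32 - 22)*(-3) = 4/11 + 10*(-3) = 4/11 - 30 = -326/11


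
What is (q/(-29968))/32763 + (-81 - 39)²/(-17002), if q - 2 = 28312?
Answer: -1178250017019/1391105884264 ≈ -0.84699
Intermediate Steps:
q = 28314 (q = 2 + 28312 = 28314)
(q/(-29968))/32763 + (-81 - 39)²/(-17002) = (28314/(-29968))/32763 + (-81 - 39)²/(-17002) = (28314*(-1/29968))*(1/32763) + (-120)²*(-1/17002) = -14157/14984*1/32763 + 14400*(-1/17002) = -4719/163640264 - 7200/8501 = -1178250017019/1391105884264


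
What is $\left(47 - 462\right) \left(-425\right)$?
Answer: $176375$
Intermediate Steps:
$\left(47 - 462\right) \left(-425\right) = \left(-415\right) \left(-425\right) = 176375$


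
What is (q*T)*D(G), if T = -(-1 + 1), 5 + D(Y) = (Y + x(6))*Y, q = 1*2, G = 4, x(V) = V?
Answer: 0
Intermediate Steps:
q = 2
D(Y) = -5 + Y*(6 + Y) (D(Y) = -5 + (Y + 6)*Y = -5 + (6 + Y)*Y = -5 + Y*(6 + Y))
T = 0 (T = -1*0 = 0)
(q*T)*D(G) = (2*0)*(-5 + 4² + 6*4) = 0*(-5 + 16 + 24) = 0*35 = 0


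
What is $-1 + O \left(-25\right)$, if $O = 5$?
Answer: $-126$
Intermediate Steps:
$-1 + O \left(-25\right) = -1 + 5 \left(-25\right) = -1 - 125 = -126$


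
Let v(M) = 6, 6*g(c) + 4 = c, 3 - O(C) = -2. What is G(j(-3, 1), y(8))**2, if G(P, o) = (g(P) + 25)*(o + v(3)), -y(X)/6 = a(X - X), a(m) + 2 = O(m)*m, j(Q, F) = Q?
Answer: 184041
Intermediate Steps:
O(C) = 5 (O(C) = 3 - 1*(-2) = 3 + 2 = 5)
g(c) = -2/3 + c/6
a(m) = -2 + 5*m
y(X) = 12 (y(X) = -6*(-2 + 5*(X - X)) = -6*(-2 + 5*0) = -6*(-2 + 0) = -6*(-2) = 12)
G(P, o) = (6 + o)*(73/3 + P/6) (G(P, o) = ((-2/3 + P/6) + 25)*(o + 6) = (73/3 + P/6)*(6 + o) = (6 + o)*(73/3 + P/6))
G(j(-3, 1), y(8))**2 = (146 - 3 + (73/3)*12 + (1/6)*(-3)*12)**2 = (146 - 3 + 292 - 6)**2 = 429**2 = 184041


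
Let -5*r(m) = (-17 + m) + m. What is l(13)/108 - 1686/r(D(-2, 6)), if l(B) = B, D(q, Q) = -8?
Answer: -303337/1188 ≈ -255.33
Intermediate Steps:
r(m) = 17/5 - 2*m/5 (r(m) = -((-17 + m) + m)/5 = -(-17 + 2*m)/5 = 17/5 - 2*m/5)
l(13)/108 - 1686/r(D(-2, 6)) = 13/108 - 1686/(17/5 - ⅖*(-8)) = 13*(1/108) - 1686/(17/5 + 16/5) = 13/108 - 1686/33/5 = 13/108 - 1686*5/33 = 13/108 - 2810/11 = -303337/1188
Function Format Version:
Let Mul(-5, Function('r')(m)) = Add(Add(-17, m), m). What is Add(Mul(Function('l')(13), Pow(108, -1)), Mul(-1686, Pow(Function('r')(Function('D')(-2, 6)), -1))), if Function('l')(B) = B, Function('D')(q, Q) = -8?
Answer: Rational(-303337, 1188) ≈ -255.33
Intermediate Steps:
Function('r')(m) = Add(Rational(17, 5), Mul(Rational(-2, 5), m)) (Function('r')(m) = Mul(Rational(-1, 5), Add(Add(-17, m), m)) = Mul(Rational(-1, 5), Add(-17, Mul(2, m))) = Add(Rational(17, 5), Mul(Rational(-2, 5), m)))
Add(Mul(Function('l')(13), Pow(108, -1)), Mul(-1686, Pow(Function('r')(Function('D')(-2, 6)), -1))) = Add(Mul(13, Pow(108, -1)), Mul(-1686, Pow(Add(Rational(17, 5), Mul(Rational(-2, 5), -8)), -1))) = Add(Mul(13, Rational(1, 108)), Mul(-1686, Pow(Add(Rational(17, 5), Rational(16, 5)), -1))) = Add(Rational(13, 108), Mul(-1686, Pow(Rational(33, 5), -1))) = Add(Rational(13, 108), Mul(-1686, Rational(5, 33))) = Add(Rational(13, 108), Rational(-2810, 11)) = Rational(-303337, 1188)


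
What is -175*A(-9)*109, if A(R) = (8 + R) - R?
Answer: -152600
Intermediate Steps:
A(R) = 8
-175*A(-9)*109 = -175*8*109 = -1400*109 = -152600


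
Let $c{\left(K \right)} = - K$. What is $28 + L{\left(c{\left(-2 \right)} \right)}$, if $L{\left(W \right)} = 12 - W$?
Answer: $38$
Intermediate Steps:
$28 + L{\left(c{\left(-2 \right)} \right)} = 28 + \left(12 - \left(-1\right) \left(-2\right)\right) = 28 + \left(12 - 2\right) = 28 + 10 = 38$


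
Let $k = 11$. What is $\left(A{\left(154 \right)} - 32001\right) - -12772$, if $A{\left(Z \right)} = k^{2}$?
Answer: $-19108$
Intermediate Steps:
$A{\left(Z \right)} = 121$ ($A{\left(Z \right)} = 11^{2} = 121$)
$\left(A{\left(154 \right)} - 32001\right) - -12772 = \left(121 - 32001\right) - -12772 = -31880 + 12772 = -19108$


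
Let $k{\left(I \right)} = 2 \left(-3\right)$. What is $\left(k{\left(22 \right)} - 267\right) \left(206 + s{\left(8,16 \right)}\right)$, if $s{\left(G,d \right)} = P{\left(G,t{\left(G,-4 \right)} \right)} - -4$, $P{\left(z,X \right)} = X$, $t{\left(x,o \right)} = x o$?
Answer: $-48594$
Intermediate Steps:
$t{\left(x,o \right)} = o x$
$k{\left(I \right)} = -6$
$s{\left(G,d \right)} = 4 - 4 G$ ($s{\left(G,d \right)} = - 4 G - -4 = - 4 G + 4 = 4 - 4 G$)
$\left(k{\left(22 \right)} - 267\right) \left(206 + s{\left(8,16 \right)}\right) = \left(-6 - 267\right) \left(206 + \left(4 - 32\right)\right) = - 273 \left(206 + \left(4 - 32\right)\right) = - 273 \left(206 - 28\right) = \left(-273\right) 178 = -48594$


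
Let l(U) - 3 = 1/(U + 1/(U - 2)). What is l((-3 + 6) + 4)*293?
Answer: 33109/36 ≈ 919.69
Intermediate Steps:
l(U) = 3 + 1/(U + 1/(-2 + U)) (l(U) = 3 + 1/(U + 1/(U - 2)) = 3 + 1/(U + 1/(-2 + U)))
l((-3 + 6) + 4)*293 = ((1 - 5*((-3 + 6) + 4) + 3*((-3 + 6) + 4)**2)/(1 + ((-3 + 6) + 4)**2 - 2*((-3 + 6) + 4)))*293 = ((1 - 5*(3 + 4) + 3*(3 + 4)**2)/(1 + (3 + 4)**2 - 2*(3 + 4)))*293 = ((1 - 5*7 + 3*7**2)/(1 + 7**2 - 2*7))*293 = ((1 - 35 + 3*49)/(1 + 49 - 14))*293 = ((1 - 35 + 147)/36)*293 = ((1/36)*113)*293 = (113/36)*293 = 33109/36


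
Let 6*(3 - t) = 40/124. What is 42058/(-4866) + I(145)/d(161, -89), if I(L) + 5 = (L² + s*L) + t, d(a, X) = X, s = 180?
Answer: -3612172985/6712647 ≈ -538.11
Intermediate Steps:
t = 274/93 (t = 3 - 20/(3*124) = 3 - ⅙*10/31 = 3 - 5/93 = 274/93 ≈ 2.9462)
I(L) = -191/93 + L² + 180*L (I(L) = -5 + ((L² + 180*L) + 274/93) = -5 + (274/93 + L² + 180*L) = -191/93 + L² + 180*L)
42058/(-4866) + I(145)/d(161, -89) = 42058/(-4866) + (-191/93 + 145² + 180*145)/(-89) = 42058*(-1/4866) + (-191/93 + 21025 + 26100)*(-1/89) = -21029/2433 + (4382434/93)*(-1/89) = -21029/2433 - 4382434/8277 = -3612172985/6712647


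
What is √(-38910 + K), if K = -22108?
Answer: I*√61018 ≈ 247.02*I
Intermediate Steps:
√(-38910 + K) = √(-38910 - 22108) = √(-61018) = I*√61018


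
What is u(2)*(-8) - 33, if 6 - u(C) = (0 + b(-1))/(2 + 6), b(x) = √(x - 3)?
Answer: -81 + 2*I ≈ -81.0 + 2.0*I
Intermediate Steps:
b(x) = √(-3 + x)
u(C) = 6 - I/4 (u(C) = 6 - (0 + √(-3 - 1))/(2 + 6) = 6 - (0 + √(-4))/8 = 6 - (0 + 2*I)/8 = 6 - 2*I/8 = 6 - I/4)
u(2)*(-8) - 33 = (6 - I/4)*(-8) - 33 = (-48 + 2*I) - 33 = -81 + 2*I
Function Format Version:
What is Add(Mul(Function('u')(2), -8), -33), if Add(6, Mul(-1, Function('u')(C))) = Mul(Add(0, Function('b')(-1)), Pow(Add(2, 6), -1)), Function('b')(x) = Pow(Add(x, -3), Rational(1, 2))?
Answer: Add(-81, Mul(2, I)) ≈ Add(-81.000, Mul(2.0000, I))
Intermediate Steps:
Function('b')(x) = Pow(Add(-3, x), Rational(1, 2))
Function('u')(C) = Add(6, Mul(Rational(-1, 4), I)) (Function('u')(C) = Add(6, Mul(-1, Mul(Add(0, Pow(Add(-3, -1), Rational(1, 2))), Pow(Add(2, 6), -1)))) = Add(6, Mul(-1, Mul(Add(0, Pow(-4, Rational(1, 2))), Pow(8, -1)))) = Add(6, Mul(-1, Mul(Add(0, Mul(2, I)), Rational(1, 8)))) = Add(6, Mul(-1, Mul(Mul(2, I), Rational(1, 8)))) = Add(6, Mul(-1, Mul(Rational(1, 4), I))) = Add(6, Mul(Rational(-1, 4), I)))
Add(Mul(Function('u')(2), -8), -33) = Add(Mul(Add(6, Mul(Rational(-1, 4), I)), -8), -33) = Add(Add(-48, Mul(2, I)), -33) = Add(-81, Mul(2, I))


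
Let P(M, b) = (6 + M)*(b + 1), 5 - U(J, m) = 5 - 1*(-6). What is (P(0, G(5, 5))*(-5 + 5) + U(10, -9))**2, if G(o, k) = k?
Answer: 36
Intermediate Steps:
U(J, m) = -6 (U(J, m) = 5 - (5 - 1*(-6)) = 5 - (5 + 6) = 5 - 1*11 = 5 - 11 = -6)
P(M, b) = (1 + b)*(6 + M) (P(M, b) = (6 + M)*(1 + b) = (1 + b)*(6 + M))
(P(0, G(5, 5))*(-5 + 5) + U(10, -9))**2 = ((6 + 0 + 6*5 + 0*5)*(-5 + 5) - 6)**2 = ((6 + 0 + 30 + 0)*0 - 6)**2 = (36*0 - 6)**2 = (0 - 6)**2 = (-6)**2 = 36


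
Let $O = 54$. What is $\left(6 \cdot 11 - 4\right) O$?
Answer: $3348$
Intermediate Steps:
$\left(6 \cdot 11 - 4\right) O = \left(6 \cdot 11 - 4\right) 54 = \left(66 - 4\right) 54 = 62 \cdot 54 = 3348$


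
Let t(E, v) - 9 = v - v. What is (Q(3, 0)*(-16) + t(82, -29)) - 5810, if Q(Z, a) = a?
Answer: -5801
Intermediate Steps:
t(E, v) = 9 (t(E, v) = 9 + (v - v) = 9 + 0 = 9)
(Q(3, 0)*(-16) + t(82, -29)) - 5810 = (0*(-16) + 9) - 5810 = (0 + 9) - 5810 = 9 - 5810 = -5801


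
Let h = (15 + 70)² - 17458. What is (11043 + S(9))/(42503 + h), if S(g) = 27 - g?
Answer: 11061/32270 ≈ 0.34276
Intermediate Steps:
h = -10233 (h = 85² - 17458 = 7225 - 17458 = -10233)
(11043 + S(9))/(42503 + h) = (11043 + (27 - 1*9))/(42503 - 10233) = (11043 + (27 - 9))/32270 = (11043 + 18)*(1/32270) = 11061*(1/32270) = 11061/32270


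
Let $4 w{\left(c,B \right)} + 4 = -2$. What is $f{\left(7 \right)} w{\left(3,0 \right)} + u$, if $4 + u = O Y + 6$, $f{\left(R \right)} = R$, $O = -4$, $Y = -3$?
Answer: $\frac{7}{2} \approx 3.5$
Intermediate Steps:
$w{\left(c,B \right)} = - \frac{3}{2}$ ($w{\left(c,B \right)} = -1 + \frac{1}{4} \left(-2\right) = -1 - \frac{1}{2} = - \frac{3}{2}$)
$u = 14$ ($u = -4 + \left(\left(-4\right) \left(-3\right) + 6\right) = -4 + \left(12 + 6\right) = -4 + 18 = 14$)
$f{\left(7 \right)} w{\left(3,0 \right)} + u = 7 \left(- \frac{3}{2}\right) + 14 = - \frac{21}{2} + 14 = \frac{7}{2}$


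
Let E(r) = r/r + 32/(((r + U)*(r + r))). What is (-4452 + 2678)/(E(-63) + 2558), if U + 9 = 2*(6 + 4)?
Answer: -1452906/2095825 ≈ -0.69324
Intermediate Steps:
U = 11 (U = -9 + 2*(6 + 4) = -9 + 2*10 = -9 + 20 = 11)
E(r) = 1 + 16/(r*(11 + r)) (E(r) = r/r + 32/(((r + 11)*(r + r))) = 1 + 32/(((11 + r)*(2*r))) = 1 + 32/((2*r*(11 + r))) = 1 + 32*(1/(2*r*(11 + r))) = 1 + 16/(r*(11 + r)))
(-4452 + 2678)/(E(-63) + 2558) = (-4452 + 2678)/((16 + (-63)² + 11*(-63))/((-63)*(11 - 63)) + 2558) = -1774/(-1/63*(16 + 3969 - 693)/(-52) + 2558) = -1774/(-1/63*(-1/52)*3292 + 2558) = -1774/(823/819 + 2558) = -1774/2095825/819 = -1774*819/2095825 = -1452906/2095825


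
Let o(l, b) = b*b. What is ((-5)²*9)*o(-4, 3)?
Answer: 2025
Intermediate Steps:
o(l, b) = b²
((-5)²*9)*o(-4, 3) = ((-5)²*9)*3² = (25*9)*9 = 225*9 = 2025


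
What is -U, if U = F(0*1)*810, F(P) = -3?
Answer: 2430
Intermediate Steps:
U = -2430 (U = -3*810 = -2430)
-U = -1*(-2430) = 2430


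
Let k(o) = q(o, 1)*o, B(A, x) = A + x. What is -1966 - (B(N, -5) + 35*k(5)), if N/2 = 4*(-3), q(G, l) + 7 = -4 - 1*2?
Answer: 338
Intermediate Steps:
q(G, l) = -13 (q(G, l) = -7 + (-4 - 1*2) = -7 + (-4 - 2) = -7 - 6 = -13)
N = -24 (N = 2*(4*(-3)) = 2*(-12) = -24)
k(o) = -13*o
-1966 - (B(N, -5) + 35*k(5)) = -1966 - ((-24 - 5) + 35*(-13*5)) = -1966 - (-29 + 35*(-65)) = -1966 - (-29 - 2275) = -1966 - 1*(-2304) = -1966 + 2304 = 338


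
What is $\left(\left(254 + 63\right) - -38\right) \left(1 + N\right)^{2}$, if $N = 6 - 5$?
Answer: $1420$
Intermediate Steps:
$N = 1$ ($N = 6 - 5 = 1$)
$\left(\left(254 + 63\right) - -38\right) \left(1 + N\right)^{2} = \left(\left(254 + 63\right) - -38\right) \left(1 + 1\right)^{2} = \left(317 + 38\right) 2^{2} = 355 \cdot 4 = 1420$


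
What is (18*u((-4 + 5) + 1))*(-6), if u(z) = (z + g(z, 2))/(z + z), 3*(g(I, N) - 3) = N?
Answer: -153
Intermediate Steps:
g(I, N) = 3 + N/3
u(z) = (11/3 + z)/(2*z) (u(z) = (z + (3 + (1/3)*2))/(z + z) = (z + (3 + 2/3))/((2*z)) = (z + 11/3)*(1/(2*z)) = (11/3 + z)*(1/(2*z)) = (11/3 + z)/(2*z))
(18*u((-4 + 5) + 1))*(-6) = (18*((11 + 3*((-4 + 5) + 1))/(6*((-4 + 5) + 1))))*(-6) = (18*((11 + 3*(1 + 1))/(6*(1 + 1))))*(-6) = (18*((1/6)*(11 + 3*2)/2))*(-6) = (18*((1/6)*(1/2)*(11 + 6)))*(-6) = (18*((1/6)*(1/2)*17))*(-6) = (18*(17/12))*(-6) = (51/2)*(-6) = -153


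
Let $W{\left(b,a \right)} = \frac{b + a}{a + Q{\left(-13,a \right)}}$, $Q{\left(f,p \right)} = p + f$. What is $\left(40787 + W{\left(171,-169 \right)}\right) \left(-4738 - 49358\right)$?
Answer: $- \frac{258150349520}{117} \approx -2.2064 \cdot 10^{9}$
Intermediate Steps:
$Q{\left(f,p \right)} = f + p$
$W{\left(b,a \right)} = \frac{a + b}{-13 + 2 a}$ ($W{\left(b,a \right)} = \frac{b + a}{a + \left(-13 + a\right)} = \frac{a + b}{-13 + 2 a}$)
$\left(40787 + W{\left(171,-169 \right)}\right) \left(-4738 - 49358\right) = \left(40787 + \frac{-169 + 171}{-13 + 2 \left(-169\right)}\right) \left(-4738 - 49358\right) = \left(40787 + \frac{1}{-13 - 338} \cdot 2\right) \left(-54096\right) = \left(40787 + \frac{1}{-351} \cdot 2\right) \left(-54096\right) = \left(40787 - \frac{2}{351}\right) \left(-54096\right) = \frac{14316235}{351} \left(-54096\right) = - \frac{258150349520}{117}$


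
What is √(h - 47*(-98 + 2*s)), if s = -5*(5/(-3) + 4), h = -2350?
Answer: √30174/3 ≈ 57.902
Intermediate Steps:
s = -35/3 (s = -5*(5*(-⅓) + 4) = -5*(-5/3 + 4) = -5*7/3 = -35/3 ≈ -11.667)
√(h - 47*(-98 + 2*s)) = √(-2350 - 47*(-98 + 2*(-35/3))) = √(-2350 - 47*(-98 - 70/3)) = √(-2350 - 47*(-364/3)) = √(-2350 + 17108/3) = √(10058/3) = √30174/3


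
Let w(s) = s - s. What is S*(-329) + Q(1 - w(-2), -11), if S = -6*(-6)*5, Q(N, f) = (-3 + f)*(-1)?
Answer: -59206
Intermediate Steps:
w(s) = 0
Q(N, f) = 3 - f
S = 180 (S = 36*5 = 180)
S*(-329) + Q(1 - w(-2), -11) = 180*(-329) + (3 - 1*(-11)) = -59220 + (3 + 11) = -59220 + 14 = -59206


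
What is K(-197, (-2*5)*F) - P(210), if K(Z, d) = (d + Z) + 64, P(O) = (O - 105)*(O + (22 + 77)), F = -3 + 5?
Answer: -32598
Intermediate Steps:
F = 2
P(O) = (-105 + O)*(99 + O) (P(O) = (-105 + O)*(O + 99) = (-105 + O)*(99 + O))
K(Z, d) = 64 + Z + d (K(Z, d) = (Z + d) + 64 = 64 + Z + d)
K(-197, (-2*5)*F) - P(210) = (64 - 197 - 2*5*2) - (-10395 + 210**2 - 6*210) = (64 - 197 - 10*2) - (-10395 + 44100 - 1260) = (64 - 197 - 20) - 1*32445 = -153 - 32445 = -32598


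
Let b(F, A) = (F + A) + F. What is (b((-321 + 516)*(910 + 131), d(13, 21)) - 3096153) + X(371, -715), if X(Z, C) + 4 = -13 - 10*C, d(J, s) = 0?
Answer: -2683030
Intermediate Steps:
X(Z, C) = -17 - 10*C (X(Z, C) = -4 + (-13 - 10*C) = -17 - 10*C)
b(F, A) = A + 2*F (b(F, A) = (A + F) + F = A + 2*F)
(b((-321 + 516)*(910 + 131), d(13, 21)) - 3096153) + X(371, -715) = ((0 + 2*((-321 + 516)*(910 + 131))) - 3096153) + (-17 - 10*(-715)) = ((0 + 2*(195*1041)) - 3096153) + (-17 + 7150) = ((0 + 2*202995) - 3096153) + 7133 = ((0 + 405990) - 3096153) + 7133 = (405990 - 3096153) + 7133 = -2690163 + 7133 = -2683030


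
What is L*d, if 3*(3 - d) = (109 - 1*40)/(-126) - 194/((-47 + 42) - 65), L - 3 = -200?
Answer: -280331/630 ≈ -444.97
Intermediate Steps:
L = -197 (L = 3 - 200 = -197)
d = 1423/630 (d = 3 - ((109 - 1*40)/(-126) - 194/((-47 + 42) - 65))/3 = 3 - ((109 - 40)*(-1/126) - 194/(-5 - 65))/3 = 3 - (69*(-1/126) - 194/(-70))/3 = 3 - (-23/42 - 194*(-1/70))/3 = 3 - (-23/42 + 97/35)/3 = 3 - 1/3*467/210 = 3 - 467/630 = 1423/630 ≈ 2.2587)
L*d = -197*1423/630 = -280331/630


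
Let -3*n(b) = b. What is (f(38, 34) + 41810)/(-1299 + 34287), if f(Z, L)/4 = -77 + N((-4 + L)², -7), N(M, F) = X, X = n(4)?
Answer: 62245/49482 ≈ 1.2579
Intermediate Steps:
n(b) = -b/3
X = -4/3 (X = -⅓*4 = -4/3 ≈ -1.3333)
N(M, F) = -4/3
f(Z, L) = -940/3 (f(Z, L) = 4*(-77 - 4/3) = 4*(-235/3) = -940/3)
(f(38, 34) + 41810)/(-1299 + 34287) = (-940/3 + 41810)/(-1299 + 34287) = (124490/3)/32988 = (124490/3)*(1/32988) = 62245/49482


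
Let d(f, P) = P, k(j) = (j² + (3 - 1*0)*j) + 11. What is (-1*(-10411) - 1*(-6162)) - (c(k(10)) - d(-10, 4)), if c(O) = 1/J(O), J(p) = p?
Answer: 2337356/141 ≈ 16577.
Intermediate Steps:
k(j) = 11 + j² + 3*j (k(j) = (j² + (3 + 0)*j) + 11 = (j² + 3*j) + 11 = 11 + j² + 3*j)
c(O) = 1/O
(-1*(-10411) - 1*(-6162)) - (c(k(10)) - d(-10, 4)) = (-1*(-10411) - 1*(-6162)) - (1/(11 + 10² + 3*10) - 1*4) = (10411 + 6162) - (1/(11 + 100 + 30) - 4) = 16573 - (1/141 - 4) = 16573 - 1*(-563/141) = 16573 + 563/141 = 2337356/141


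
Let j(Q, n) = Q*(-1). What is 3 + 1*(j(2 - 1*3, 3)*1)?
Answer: 4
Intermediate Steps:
j(Q, n) = -Q
3 + 1*(j(2 - 1*3, 3)*1) = 3 + 1*(-(2 - 1*3)*1) = 3 + 1*(-(2 - 3)*1) = 3 + 1*(-1*(-1)*1) = 3 + 1*(1*1) = 3 + 1*1 = 3 + 1 = 4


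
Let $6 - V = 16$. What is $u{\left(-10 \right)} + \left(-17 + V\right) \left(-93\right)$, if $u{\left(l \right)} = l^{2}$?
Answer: $2611$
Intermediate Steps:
$V = -10$ ($V = 6 - 16 = -10$)
$u{\left(-10 \right)} + \left(-17 + V\right) \left(-93\right) = \left(-10\right)^{2} + \left(-17 - 10\right) \left(-93\right) = 100 - -2511 = 100 + 2511 = 2611$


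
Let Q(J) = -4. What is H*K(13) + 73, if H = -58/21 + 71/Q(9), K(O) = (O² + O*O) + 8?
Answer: -295013/42 ≈ -7024.1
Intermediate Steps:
K(O) = 8 + 2*O² (K(O) = (O² + O²) + 8 = 2*O² + 8 = 8 + 2*O²)
H = -1723/84 (H = -58/21 + 71/(-4) = -58*1/21 + 71*(-¼) = -58/21 - 71/4 = -1723/84 ≈ -20.512)
H*K(13) + 73 = -1723*(8 + 2*13²)/84 + 73 = -1723*(8 + 2*169)/84 + 73 = -1723*(8 + 338)/84 + 73 = -1723/84*346 + 73 = -298079/42 + 73 = -295013/42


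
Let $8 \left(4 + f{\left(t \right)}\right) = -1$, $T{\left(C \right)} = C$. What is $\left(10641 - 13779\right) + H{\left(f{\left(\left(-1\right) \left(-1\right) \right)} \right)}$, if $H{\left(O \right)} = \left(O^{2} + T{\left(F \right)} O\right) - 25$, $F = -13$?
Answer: $- \frac{197911}{64} \approx -3092.4$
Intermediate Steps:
$f{\left(t \right)} = - \frac{33}{8}$ ($f{\left(t \right)} = -4 + \frac{1}{8} \left(-1\right) = -4 - \frac{1}{8} = - \frac{33}{8}$)
$H{\left(O \right)} = -25 + O^{2} - 13 O$ ($H{\left(O \right)} = \left(O^{2} - 13 O\right) - 25 = -25 + O^{2} - 13 O$)
$\left(10641 - 13779\right) + H{\left(f{\left(\left(-1\right) \left(-1\right) \right)} \right)} = \left(10641 - 13779\right) - \left(- \frac{229}{8} - \frac{1089}{64}\right) = -3138 + \left(-25 + \frac{1089}{64} + \frac{429}{8}\right) = -3138 + \frac{2921}{64} = - \frac{197911}{64}$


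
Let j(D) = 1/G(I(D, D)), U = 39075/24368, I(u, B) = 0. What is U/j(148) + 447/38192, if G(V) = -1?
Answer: -23147811/14541604 ≈ -1.5918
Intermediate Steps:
U = 39075/24368 (U = 39075*(1/24368) = 39075/24368 ≈ 1.6035)
j(D) = -1 (j(D) = 1/(-1) = -1)
U/j(148) + 447/38192 = (39075/24368)/(-1) + 447/38192 = (39075/24368)*(-1) + 447*(1/38192) = -39075/24368 + 447/38192 = -23147811/14541604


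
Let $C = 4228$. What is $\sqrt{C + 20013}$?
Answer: $\sqrt{24241} \approx 155.7$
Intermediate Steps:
$\sqrt{C + 20013} = \sqrt{4228 + 20013} = \sqrt{24241}$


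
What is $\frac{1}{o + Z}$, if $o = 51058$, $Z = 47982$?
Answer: $\frac{1}{99040} \approx 1.0097 \cdot 10^{-5}$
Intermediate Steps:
$\frac{1}{o + Z} = \frac{1}{51058 + 47982} = \frac{1}{99040}$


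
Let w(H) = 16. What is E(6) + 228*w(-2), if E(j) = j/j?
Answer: 3649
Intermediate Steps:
E(j) = 1
E(6) + 228*w(-2) = 1 + 228*16 = 1 + 3648 = 3649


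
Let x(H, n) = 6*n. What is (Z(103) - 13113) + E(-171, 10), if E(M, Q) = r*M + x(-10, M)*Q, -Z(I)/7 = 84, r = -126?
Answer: -2415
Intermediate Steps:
Z(I) = -588 (Z(I) = -7*84 = -588)
E(M, Q) = -126*M + 6*M*Q (E(M, Q) = -126*M + (6*M)*Q = -126*M + 6*M*Q)
(Z(103) - 13113) + E(-171, 10) = (-588 - 13113) + 6*(-171)*(-21 + 10) = -13701 + 6*(-171)*(-11) = -13701 + 11286 = -2415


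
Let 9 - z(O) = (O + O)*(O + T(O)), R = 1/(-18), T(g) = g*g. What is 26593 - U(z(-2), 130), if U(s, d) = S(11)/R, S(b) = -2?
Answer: 26557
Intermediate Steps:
T(g) = g**2
R = -1/18 ≈ -0.055556
z(O) = 9 - 2*O*(O + O**2) (z(O) = 9 - (O + O)*(O + O**2) = 9 - 2*O*(O + O**2))
U(s, d) = 36 (U(s, d) = -2/(-1/18) = -2*(-18) = 36)
26593 - U(z(-2), 130) = 26593 - 1*36 = 26593 - 36 = 26557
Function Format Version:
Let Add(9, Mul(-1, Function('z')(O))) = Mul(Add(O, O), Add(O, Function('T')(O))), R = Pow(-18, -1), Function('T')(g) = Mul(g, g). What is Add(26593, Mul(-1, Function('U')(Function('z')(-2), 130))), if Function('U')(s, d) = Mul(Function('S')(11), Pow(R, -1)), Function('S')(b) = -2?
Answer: 26557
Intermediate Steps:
Function('T')(g) = Pow(g, 2)
R = Rational(-1, 18) ≈ -0.055556
Function('z')(O) = Add(9, Mul(-2, O, Add(O, Pow(O, 2)))) (Function('z')(O) = Add(9, Mul(-1, Mul(Add(O, O), Add(O, Pow(O, 2))))) = Add(9, Mul(-1, Mul(Mul(2, O), Add(O, Pow(O, 2))))) = Add(9, Mul(-1, Mul(2, O, Add(O, Pow(O, 2))))) = Add(9, Mul(-2, O, Add(O, Pow(O, 2)))))
Function('U')(s, d) = 36 (Function('U')(s, d) = Mul(-2, Pow(Rational(-1, 18), -1)) = Mul(-2, -18) = 36)
Add(26593, Mul(-1, Function('U')(Function('z')(-2), 130))) = Add(26593, Mul(-1, 36)) = Add(26593, -36) = 26557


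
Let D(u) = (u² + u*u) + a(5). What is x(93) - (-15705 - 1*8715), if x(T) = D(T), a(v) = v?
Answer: 41723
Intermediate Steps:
D(u) = 5 + 2*u² (D(u) = (u² + u*u) + 5 = (u² + u²) + 5 = 2*u² + 5 = 5 + 2*u²)
x(T) = 5 + 2*T²
x(93) - (-15705 - 1*8715) = (5 + 2*93²) - (-15705 - 1*8715) = (5 + 2*8649) - (-15705 - 8715) = (5 + 17298) - 1*(-24420) = 17303 + 24420 = 41723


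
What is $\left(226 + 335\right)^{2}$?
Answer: $314721$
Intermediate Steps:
$\left(226 + 335\right)^{2} = 561^{2} = 314721$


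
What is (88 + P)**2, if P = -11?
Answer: 5929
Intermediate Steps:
(88 + P)**2 = (88 - 11)**2 = 77**2 = 5929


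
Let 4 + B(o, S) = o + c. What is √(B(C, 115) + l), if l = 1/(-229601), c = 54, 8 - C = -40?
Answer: √5166228452097/229601 ≈ 9.8995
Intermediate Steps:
C = 48 (C = 8 - 1*(-40) = 8 + 40 = 48)
B(o, S) = 50 + o (B(o, S) = -4 + (o + 54) = -4 + (54 + o) = 50 + o)
l = -1/229601 ≈ -4.3554e-6
√(B(C, 115) + l) = √((50 + 48) - 1/229601) = √(98 - 1/229601) = √(22500897/229601) = √5166228452097/229601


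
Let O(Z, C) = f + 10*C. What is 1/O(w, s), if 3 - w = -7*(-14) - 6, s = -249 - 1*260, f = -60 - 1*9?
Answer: -1/5159 ≈ -0.00019384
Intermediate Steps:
f = -69 (f = -60 - 9 = -69)
s = -509 (s = -249 - 260 = -509)
w = -89 (w = 3 - (-7*(-14) - 6) = 3 - (98 - 6) = 3 - 1*92 = 3 - 92 = -89)
O(Z, C) = -69 + 10*C
1/O(w, s) = 1/(-69 + 10*(-509)) = 1/(-69 - 5090) = 1/(-5159) = -1/5159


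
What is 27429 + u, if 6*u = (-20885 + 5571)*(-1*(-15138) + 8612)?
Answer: -181771463/3 ≈ -6.0590e+7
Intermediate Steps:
u = -181853750/3 (u = ((-20885 + 5571)*(-1*(-15138) + 8612))/6 = (-15314*(15138 + 8612))/6 = (-15314*23750)/6 = (⅙)*(-363707500) = -181853750/3 ≈ -6.0618e+7)
27429 + u = 27429 - 181853750/3 = -181771463/3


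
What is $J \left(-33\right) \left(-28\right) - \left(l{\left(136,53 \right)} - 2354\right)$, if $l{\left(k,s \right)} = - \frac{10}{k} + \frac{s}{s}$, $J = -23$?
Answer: $- \frac{1285127}{68} \approx -18899.0$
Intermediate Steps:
$l{\left(k,s \right)} = 1 - \frac{10}{k}$ ($l{\left(k,s \right)} = - \frac{10}{k} + 1 = 1 - \frac{10}{k}$)
$J \left(-33\right) \left(-28\right) - \left(l{\left(136,53 \right)} - 2354\right) = \left(-23\right) \left(-33\right) \left(-28\right) - \left(\frac{-10 + 136}{136} - 2354\right) = 759 \left(-28\right) - \left(\frac{1}{136} \cdot 126 - 2354\right) = -21252 - \left(\frac{63}{68} - 2354\right) = -21252 - - \frac{160009}{68} = -21252 + \frac{160009}{68} = - \frac{1285127}{68}$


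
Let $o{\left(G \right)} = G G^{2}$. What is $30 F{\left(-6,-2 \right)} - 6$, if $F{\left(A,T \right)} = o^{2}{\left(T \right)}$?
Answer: $1914$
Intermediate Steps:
$o{\left(G \right)} = G^{3}$
$F{\left(A,T \right)} = T^{6}$ ($F{\left(A,T \right)} = \left(T^{3}\right)^{2} = T^{6}$)
$30 F{\left(-6,-2 \right)} - 6 = 30 \left(-2\right)^{6} - 6 = 30 \cdot 64 - 6 = 1920 - 6 = 1914$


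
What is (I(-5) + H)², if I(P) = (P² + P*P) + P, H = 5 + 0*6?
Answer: 2500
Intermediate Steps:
H = 5 (H = 5 + 0 = 5)
I(P) = P + 2*P² (I(P) = (P² + P²) + P = 2*P² + P = P + 2*P²)
(I(-5) + H)² = (-5*(1 + 2*(-5)) + 5)² = (-5*(1 - 10) + 5)² = (-5*(-9) + 5)² = (45 + 5)² = 50² = 2500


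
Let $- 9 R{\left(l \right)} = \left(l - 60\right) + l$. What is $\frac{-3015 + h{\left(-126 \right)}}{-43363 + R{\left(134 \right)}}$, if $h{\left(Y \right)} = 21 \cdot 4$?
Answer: $\frac{26379}{390475} \approx 0.067556$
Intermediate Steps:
$h{\left(Y \right)} = 84$
$R{\left(l \right)} = \frac{20}{3} - \frac{2 l}{9}$ ($R{\left(l \right)} = - \frac{\left(l - 60\right) + l}{9} = - \frac{\left(-60 + l\right) + l}{9} = - \frac{-60 + 2 l}{9} = \frac{20}{3} - \frac{2 l}{9}$)
$\frac{-3015 + h{\left(-126 \right)}}{-43363 + R{\left(134 \right)}} = \frac{-3015 + 84}{-43363 + \left(\frac{20}{3} - \frac{268}{9}\right)} = - \frac{2931}{-43363 + \left(\frac{20}{3} - \frac{268}{9}\right)} = - \frac{2931}{-43363 - \frac{208}{9}} = - \frac{2931}{- \frac{390475}{9}} = \left(-2931\right) \left(- \frac{9}{390475}\right) = \frac{26379}{390475}$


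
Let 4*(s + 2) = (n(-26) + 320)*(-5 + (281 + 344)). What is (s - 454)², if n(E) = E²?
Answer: 23692597776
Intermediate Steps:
s = 154378 (s = -2 + (((-26)² + 320)*(-5 + (281 + 344)))/4 = -2 + ((676 + 320)*(-5 + 625))/4 = -2 + (996*620)/4 = -2 + (¼)*617520 = -2 + 154380 = 154378)
(s - 454)² = (154378 - 454)² = 153924² = 23692597776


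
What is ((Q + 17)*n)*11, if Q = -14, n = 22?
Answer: 726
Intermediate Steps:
((Q + 17)*n)*11 = ((-14 + 17)*22)*11 = (3*22)*11 = 66*11 = 726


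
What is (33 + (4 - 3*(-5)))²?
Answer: 2704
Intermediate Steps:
(33 + (4 - 3*(-5)))² = (33 + (4 + 15))² = (33 + 19)² = 52² = 2704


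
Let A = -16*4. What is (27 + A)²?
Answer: 1369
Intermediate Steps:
A = -64
(27 + A)² = (27 - 64)² = (-37)² = 1369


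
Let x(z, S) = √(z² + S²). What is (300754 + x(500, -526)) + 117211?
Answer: 417965 + 2*√131669 ≈ 4.1869e+5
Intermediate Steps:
x(z, S) = √(S² + z²)
(300754 + x(500, -526)) + 117211 = (300754 + √((-526)² + 500²)) + 117211 = (300754 + √(276676 + 250000)) + 117211 = (300754 + √526676) + 117211 = (300754 + 2*√131669) + 117211 = 417965 + 2*√131669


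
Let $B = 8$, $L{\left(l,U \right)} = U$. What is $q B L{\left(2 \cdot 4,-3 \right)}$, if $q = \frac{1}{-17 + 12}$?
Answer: $\frac{24}{5} \approx 4.8$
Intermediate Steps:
$q = - \frac{1}{5}$ ($q = \frac{1}{-5} = - \frac{1}{5} \approx -0.2$)
$q B L{\left(2 \cdot 4,-3 \right)} = \left(- \frac{1}{5}\right) 8 \left(-3\right) = \left(- \frac{8}{5}\right) \left(-3\right) = \frac{24}{5}$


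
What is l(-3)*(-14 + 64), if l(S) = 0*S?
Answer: 0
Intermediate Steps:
l(S) = 0
l(-3)*(-14 + 64) = 0*(-14 + 64) = 0*50 = 0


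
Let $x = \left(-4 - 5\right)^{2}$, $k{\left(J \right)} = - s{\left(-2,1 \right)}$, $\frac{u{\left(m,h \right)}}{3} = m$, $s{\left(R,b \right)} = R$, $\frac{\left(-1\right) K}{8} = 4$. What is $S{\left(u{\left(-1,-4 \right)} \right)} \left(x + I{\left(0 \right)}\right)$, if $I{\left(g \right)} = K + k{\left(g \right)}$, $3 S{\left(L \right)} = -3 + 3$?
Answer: $0$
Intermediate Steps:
$K = -32$ ($K = \left(-8\right) 4 = -32$)
$u{\left(m,h \right)} = 3 m$
$k{\left(J \right)} = 2$ ($k{\left(J \right)} = \left(-1\right) \left(-2\right) = 2$)
$x = 81$ ($x = \left(-9\right)^{2} = 81$)
$S{\left(L \right)} = 0$ ($S{\left(L \right)} = \frac{-3 + 3}{3} = \frac{1}{3} \cdot 0 = 0$)
$I{\left(g \right)} = -30$ ($I{\left(g \right)} = -32 + 2 = -30$)
$S{\left(u{\left(-1,-4 \right)} \right)} \left(x + I{\left(0 \right)}\right) = 0 \left(81 - 30\right) = 0 \cdot 51 = 0$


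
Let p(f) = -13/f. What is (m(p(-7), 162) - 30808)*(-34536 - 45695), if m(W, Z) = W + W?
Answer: 17300210530/7 ≈ 2.4715e+9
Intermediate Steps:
m(W, Z) = 2*W
(m(p(-7), 162) - 30808)*(-34536 - 45695) = (2*(-13/(-7)) - 30808)*(-34536 - 45695) = (2*(-13*(-⅐)) - 30808)*(-80231) = (2*(13/7) - 30808)*(-80231) = (26/7 - 30808)*(-80231) = -215630/7*(-80231) = 17300210530/7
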